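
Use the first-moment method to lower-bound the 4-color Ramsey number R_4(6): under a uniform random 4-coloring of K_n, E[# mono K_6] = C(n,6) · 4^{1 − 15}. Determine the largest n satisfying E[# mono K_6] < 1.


We need C(n, 6) · 4^{1 − 15} < 1, i.e. C(n, 6) < 4^{15 − 1} = 268435456.
Check values of n near the boundary:
  n = 73: C(73, 6) = 170230452; 170230452 < 268435456? YES
  n = 74: C(74, 6) = 185250786; 185250786 < 268435456? YES
  n = 75: C(75, 6) = 201359550; 201359550 < 268435456? YES
  n = 76: C(76, 6) = 218618940; 218618940 < 268435456? YES
  n = 77: C(77, 6) = 237093780; 237093780 < 268435456? YES
  n = 78: C(78, 6) = 256851595; 256851595 < 268435456? YES
  n = 79: C(79, 6) = 277962685; 277962685 < 268435456? NO
  n = 80: C(80, 6) = 300500200; 300500200 < 268435456? NO
  n = 81: C(81, 6) = 324540216; 324540216 < 268435456? NO
The largest n with C(n, 6) < 268435456 is n = 78 (where E[X] = 256851595/268435456 ≈ 0.956847). Hence R_4(6) > 78, i.e. R_4(6) ≥ 79.

Largest n = 78; hence R_4(6) > 78.


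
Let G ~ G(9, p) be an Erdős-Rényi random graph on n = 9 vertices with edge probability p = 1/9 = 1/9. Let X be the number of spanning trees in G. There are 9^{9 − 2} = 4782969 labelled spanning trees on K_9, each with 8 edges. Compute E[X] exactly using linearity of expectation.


K_9 has 9^{9 − 2} = 4782969 labelled spanning trees.
For each such spanning tree H, let X_H = 1 if all 8 edges of H are present in G. Then P[X_H = 1] = p^{8} = (1/9)^{8} = 1/43046721.
Summing the indicators: E[X] = Σ_H E[X_H] = 4782969 · p^{8} = 4782969 · 1/43046721 = 1/9.
Numerically: E[X] ≈ 0.1111.

E[X] = 4782969 · (1/9)^{8} = 1/9 ≈ 0.1111.


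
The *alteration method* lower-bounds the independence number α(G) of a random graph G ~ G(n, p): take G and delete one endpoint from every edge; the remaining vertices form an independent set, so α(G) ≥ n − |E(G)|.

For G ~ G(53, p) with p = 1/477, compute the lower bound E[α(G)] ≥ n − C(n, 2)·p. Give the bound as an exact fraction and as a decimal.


E[|E(G)|] = C(53, 2)·p = 1378 · (1/477) = 26/9.
E[α(G)] ≥ n − E[|E(G)|] = 53 − 26/9 = 451/9.
Numerically: ≈ 50.111111.
(This is only a lower bound; the true E[α(G)] may be larger.)

E[α(G)] ≥ 451/9 ≈ 50.111111.


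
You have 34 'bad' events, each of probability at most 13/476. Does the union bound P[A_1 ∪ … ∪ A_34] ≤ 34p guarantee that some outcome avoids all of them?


Union bound: P[∪_{i=1}^{34} A_i] ≤ Σ_i P[A_i] ≤ 34·p = 34·(13/476) = 13/14.
Numerically: 13/14 ≈ 0.928571.
Is 13/14 < 1? YES.
Since P[∪ A_i] ≤ 13/14 < 1, the complement has P[∩ A_i^c] ≥ 1 − 13/14 = 1/14 > 0, so some outcome avoids every A_i.

34·p = 13/14 ≈ 0.928571; existence CERTIFIED by the union bound.


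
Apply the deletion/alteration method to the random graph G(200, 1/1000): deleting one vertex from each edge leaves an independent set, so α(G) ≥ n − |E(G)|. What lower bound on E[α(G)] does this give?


E[|E(G)|] = C(200, 2)·p = 19900 · (1/1000) = 199/10.
E[α(G)] ≥ n − E[|E(G)|] = 200 − 199/10 = 1801/10.
Numerically: ≈ 180.100000.
(This is only a lower bound; the true E[α(G)] may be larger.)

E[α(G)] ≥ 1801/10 ≈ 180.100000.


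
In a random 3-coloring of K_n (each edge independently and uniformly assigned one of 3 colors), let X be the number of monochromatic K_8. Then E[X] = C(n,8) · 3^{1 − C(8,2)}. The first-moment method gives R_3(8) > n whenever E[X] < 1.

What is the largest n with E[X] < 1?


We need C(n, 8) · 3^{1 − 28} < 1, i.e. C(n, 8) < 3^{28 − 1} = 7625597484987.
Check values of n near the boundary:
  n = 151: C(151, 8) = 5551321138650; 5551321138650 < 7625597484987? YES
  n = 152: C(152, 8) = 5859727868575; 5859727868575 < 7625597484987? YES
  n = 153: C(153, 8) = 6183023199255; 6183023199255 < 7625597484987? YES
  n = 154: C(154, 8) = 6521818990995; 6521818990995 < 7625597484987? YES
  n = 155: C(155, 8) = 6876747915675; 6876747915675 < 7625597484987? YES
  n = 156: C(156, 8) = 7248464019225; 7248464019225 < 7625597484987? YES
  n = 157: C(157, 8) = 7637643295425; 7637643295425 < 7625597484987? NO
  n = 158: C(158, 8) = 8044984271181; 8044984271181 < 7625597484987? NO
  n = 159: C(159, 8) = 8471208603429; 8471208603429 < 7625597484987? NO
The largest n with C(n, 8) < 7625597484987 is n = 156 (where E[X] = 805384891025/847288609443 ≈ 0.95054). Hence R_3(8) > 156, i.e. R_3(8) ≥ 157.

Largest n = 156; hence R_3(8) > 156.


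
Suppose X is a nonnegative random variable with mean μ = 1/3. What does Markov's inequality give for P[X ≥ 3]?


μ = E[X] = 1/3, a = 3.
Markov: P[X ≥ 3] ≤ μ/a = (1/3)/3 = 1/9.
Numerically: ≈ 0.1111.
(Since a = 3 > μ = 0.3333, the bound 1/9 is < 1 and informative.)

P[X ≥ 3] ≤ 1/9 ≈ 0.1111.


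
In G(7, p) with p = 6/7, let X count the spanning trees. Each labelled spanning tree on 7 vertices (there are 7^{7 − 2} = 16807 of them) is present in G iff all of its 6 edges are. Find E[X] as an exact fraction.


K_7 has 7^{7 − 2} = 16807 labelled spanning trees.
For each such spanning tree H, let X_H = 1 if all 6 edges of H are present in G. Then P[X_H = 1] = p^{6} = (6/7)^{6} = 46656/117649.
By linearity: E[X] = Σ_H E[X_H] = 16807 · p^{6} = 16807 · 46656/117649 = 46656/7.
Numerically: E[X] ≈ 6.67e+03.

E[X] = 16807 · (6/7)^{6} = 46656/7 ≈ 6.67e+03.


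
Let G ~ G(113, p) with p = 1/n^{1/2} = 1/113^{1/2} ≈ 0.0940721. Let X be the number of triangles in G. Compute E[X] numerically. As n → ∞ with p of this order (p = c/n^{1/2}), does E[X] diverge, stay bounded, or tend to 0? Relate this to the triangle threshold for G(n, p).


Number of potential triangles: C(113, 3) = 234136.
Each occurs with probability p³ ≈ (0.0940721)³ ≈ 8.32496344e-04.
By linearity: E[X] = C(113, 3)·p³ ≈ 234136 · 8.32496344e-04 ≈ 194.917364.
Since α = 1/2 < 1, p = c/n^{1/2} ≫ 1/n is above the triangle threshold p ~ 1/n. Asymptotically E[X] ~ (c³/6)·n^{3(1−α)} = (1³/6)·n^{1.5} → ∞; triangles are abundant w.h.p.

E[X] ≈ 194.917364; in regime p = Θ(1/n^{1/2}) E[X] diverges (above the triangle threshold p ~ 1/n).


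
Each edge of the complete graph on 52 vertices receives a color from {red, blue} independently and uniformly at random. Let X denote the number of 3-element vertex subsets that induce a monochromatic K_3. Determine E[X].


Let X = Σ_S X_S over the C(52, 3) = 22100 subsets S of size 3, where X_S = 1 if the K_3 on S is monochromatic.
For a fixed S, the K_3 on S has C(3, 2) = 3 edges. P[all 3 edges red] = (1/2)^3, and likewise for blue, so P[monochromatic] = 2·(1/2)^3 = 2^{1 − 3} = 1/4.
By linearity: E[X] = C(52, 3) · 2^{1 − 3} = 22100 · 1/4 = 5525.
Numerically: E[X] ≈ 5525.00000.

E[X] = C(52,3)·2^(1−C(3,2)) = 5525 ≈ 5525.00000.


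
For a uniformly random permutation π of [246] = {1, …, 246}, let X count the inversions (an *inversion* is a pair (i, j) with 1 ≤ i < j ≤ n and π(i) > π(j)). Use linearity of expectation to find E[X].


Write X = Σ X_I over the C(246, 2) = 30135 pairs i < j, with X_I the indicator of one inversion.
There are 30135 indicators.
For each fixed pair i < j, the values π(i) and π(j) are two distinct elements of {1, …, 246} in uniformly random order; by symmetry P[π(i) > π(j)] = 1/2.
By linearity: E[X] = 30135 · (1/2) = C(246, 2) · (1/2) = 30135/2 = 30135/2 ≈ 15067.50000.

E[X] = 30135/2 = 15067.50000.


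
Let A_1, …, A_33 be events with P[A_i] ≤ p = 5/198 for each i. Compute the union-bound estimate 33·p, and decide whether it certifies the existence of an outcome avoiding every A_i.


Union bound: P[∪_{i=1}^{33} A_i] ≤ Σ_i P[A_i] ≤ 33·p = 33·(5/198) = 5/6.
Numerically: 5/6 ≈ 0.833.
Is 5/6 < 1? YES.
Since P[∪ A_i] ≤ 5/6 < 1, the complement has P[∩ A_i^c] ≥ 1 − 5/6 = 1/6 > 0, so some outcome avoids every A_i.

33·p = 5/6 ≈ 0.833; existence CERTIFIED by the union bound.


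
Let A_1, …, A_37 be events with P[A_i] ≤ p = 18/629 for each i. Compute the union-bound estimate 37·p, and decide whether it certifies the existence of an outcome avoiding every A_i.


Union bound: P[∪_{i=1}^{37} A_i] ≤ Σ_i P[A_i] ≤ 37·p = 37·(18/629) = 18/17.
Numerically: 18/17 ≈ 1.0588235.
Is 18/17 < 1? NO.
Since the bound 18/17 is ≥ 1, the union bound is uninformative here; it does NOT by itself certify existence.

37·p = 18/17 ≈ 1.0588235; existence NOT certified by the union bound.


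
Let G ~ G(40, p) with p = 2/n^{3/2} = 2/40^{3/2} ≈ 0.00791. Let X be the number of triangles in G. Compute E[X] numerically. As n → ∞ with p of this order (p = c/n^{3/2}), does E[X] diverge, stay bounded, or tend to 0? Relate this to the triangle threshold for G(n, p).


Number of potential triangles: C(40, 3) = 9880.
Each occurs with probability p³ ≈ (0.00791)³ ≈ 4.94106e-07.
By linearity: E[X] = C(40, 3)·p³ ≈ 9880 · 4.94106e-07 ≈ 0.005.
Since α = 3/2 > 1, p = c/n^{3/2} = o(1/n) is below the triangle threshold p ~ 1/n. Asymptotically E[X] ~ (c³/6)·n^{3(1−α)} = (2³/6)·n^{-1.5} → 0, so by Markov's inequality G has no triangles w.h.p.

E[X] ≈ 0.005; in regime p = Θ(1/n^{3/2}) E[X] tends to 0 (below the triangle threshold p ~ 1/n).


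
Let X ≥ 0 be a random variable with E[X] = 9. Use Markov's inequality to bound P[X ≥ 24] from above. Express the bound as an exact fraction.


μ = E[X] = 9, a = 24.
Markov: P[X ≥ 24] ≤ μ/a = (9)/24 = 3/8.
Numerically: ≈ 0.37500.
(Since a = 24 > μ = 9.00000, the bound 3/8 is < 1 and informative.)

P[X ≥ 24] ≤ 3/8 ≈ 0.37500.


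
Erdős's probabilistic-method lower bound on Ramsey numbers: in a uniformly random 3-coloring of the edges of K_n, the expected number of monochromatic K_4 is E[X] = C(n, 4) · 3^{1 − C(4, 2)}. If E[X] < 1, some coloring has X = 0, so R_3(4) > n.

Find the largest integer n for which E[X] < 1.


We need C(n, 4) · 3^{1 − 6} < 1, i.e. C(n, 4) < 3^{6 − 1} = 243.
Check values of n near the boundary:
  n = 9: C(9, 4) = 126; 126 < 243? YES
  n = 10: C(10, 4) = 210; 210 < 243? YES
  n = 11: C(11, 4) = 330; 330 < 243? NO
The largest n with C(n, 4) < 243 is n = 10 (where E[X] = 70/81 ≈ 0.8641975). Hence R_3(4) > 10, i.e. R_3(4) ≥ 11.

Largest n = 10; hence R_3(4) > 10.


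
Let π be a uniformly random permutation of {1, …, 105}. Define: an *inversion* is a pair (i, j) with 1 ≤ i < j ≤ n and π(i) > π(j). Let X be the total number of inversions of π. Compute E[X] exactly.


Write X = Σ X_I over the C(105, 2) = 5460 pairs i < j, with X_I the indicator of one inversion.
There are 5460 indicators.
For each fixed pair i < j, the values π(i) and π(j) are two distinct elements of {1, …, 105} in uniformly random order; by symmetry P[π(i) > π(j)] = 1/2.
By linearity: E[X] = 5460 · (1/2) = C(105, 2) · (1/2) = 5460/2 = 2730 ≈ 2730.00000.

E[X] = 2730 = 2730.00000.


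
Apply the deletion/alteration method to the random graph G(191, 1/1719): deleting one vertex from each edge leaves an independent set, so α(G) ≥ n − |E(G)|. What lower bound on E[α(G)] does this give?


E[|E(G)|] = C(191, 2)·p = 18145 · (1/1719) = 95/9.
E[α(G)] ≥ n − E[|E(G)|] = 191 − 95/9 = 1624/9.
Numerically: ≈ 180.44444.
(This is only a lower bound; the true E[α(G)] may be larger.)

E[α(G)] ≥ 1624/9 ≈ 180.44444.


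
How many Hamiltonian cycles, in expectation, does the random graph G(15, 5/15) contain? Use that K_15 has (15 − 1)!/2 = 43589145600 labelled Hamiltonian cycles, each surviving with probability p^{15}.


K_15 has (15 − 1)!/2 = 43589145600 labelled Hamiltonian cycles.
For each such Hamiltonian cycle H, let X_H = 1 if all 15 edges of H are present in G. Then P[X_H = 1] = p^{15} = (1/3)^{15} = 1/14348907.
Summing the indicators: E[X] = Σ_H E[X_H] = 43589145600 · p^{15} = 43589145600 · 1/14348907 = 179379200/59049.
Numerically: E[X] ≈ 3.04e+03.

E[X] = 43589145600 · (1/3)^{15} = 179379200/59049 ≈ 3.04e+03.


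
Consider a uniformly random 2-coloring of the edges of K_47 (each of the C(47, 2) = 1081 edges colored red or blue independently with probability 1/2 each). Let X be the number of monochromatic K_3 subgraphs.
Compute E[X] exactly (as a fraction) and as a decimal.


Let X = Σ_S X_S over the C(47, 3) = 16215 subsets S of size 3, where X_S = 1 if the K_3 on S is monochromatic.
For a fixed S, the K_3 on S has C(3, 2) = 3 edges. P[all 3 edges red] = (1/2)^3, and likewise for blue, so P[monochromatic] = 2·(1/2)^3 = 2^{1 − 3} = 1/4.
By linearity: E[X] = C(47, 3) · 2^{1 − 3} = 16215 · 1/4 = 16215/4.
Numerically: E[X] ≈ 4053.7500.

E[X] = C(47,3)·2^(1−C(3,2)) = 16215/4 ≈ 4053.7500.


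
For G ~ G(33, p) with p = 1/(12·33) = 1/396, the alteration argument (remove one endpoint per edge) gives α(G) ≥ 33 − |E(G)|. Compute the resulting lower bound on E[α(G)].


E[|E(G)|] = C(33, 2)·p = 528 · (1/396) = 4/3.
E[α(G)] ≥ n − E[|E(G)|] = 33 − 4/3 = 95/3.
Numerically: ≈ 31.666667.
(This is only a lower bound; the true E[α(G)] may be larger.)

E[α(G)] ≥ 95/3 ≈ 31.666667.


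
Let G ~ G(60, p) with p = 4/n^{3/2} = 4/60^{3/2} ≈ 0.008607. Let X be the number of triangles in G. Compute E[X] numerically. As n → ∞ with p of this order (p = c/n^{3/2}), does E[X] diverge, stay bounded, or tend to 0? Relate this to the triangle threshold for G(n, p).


Number of potential triangles: C(60, 3) = 34220.
Each occurs with probability p³ ≈ (0.008607)³ ≈ 6.375281e-07.
By linearity: E[X] = C(60, 3)·p³ ≈ 34220 · 6.375281e-07 ≈ 0.0218.
Since α = 3/2 > 1, p = c/n^{3/2} = o(1/n) is below the triangle threshold p ~ 1/n. Asymptotically E[X] ~ (c³/6)·n^{3(1−α)} = (4³/6)·n^{-1.5} → 0, so by Markov's inequality G has no triangles w.h.p.

E[X] ≈ 0.0218; in regime p = Θ(1/n^{3/2}) E[X] tends to 0 (below the triangle threshold p ~ 1/n).


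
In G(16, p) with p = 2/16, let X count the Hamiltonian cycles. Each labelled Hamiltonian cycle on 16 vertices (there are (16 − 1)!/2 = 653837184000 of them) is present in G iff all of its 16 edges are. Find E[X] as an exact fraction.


K_16 has (16 − 1)!/2 = 653837184000 labelled Hamiltonian cycles.
For each such Hamiltonian cycle H, let X_H = 1 if all 16 edges of H are present in G. Then P[X_H = 1] = p^{16} = (1/8)^{16} = 1/281474976710656.
Summing the indicators: E[X] = Σ_H E[X_H] = 653837184000 · p^{16} = 653837184000 · 1/281474976710656 = 638512875/274877906944.
Numerically: E[X] ≈ 0.00232.

E[X] = 653837184000 · (1/8)^{16} = 638512875/274877906944 ≈ 0.00232.


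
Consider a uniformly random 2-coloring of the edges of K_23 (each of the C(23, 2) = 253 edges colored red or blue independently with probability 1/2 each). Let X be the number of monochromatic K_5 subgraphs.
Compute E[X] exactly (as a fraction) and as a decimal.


Let X = Σ_S X_S over the C(23, 5) = 33649 subsets S of size 5, where X_S = 1 if the K_5 on S is monochromatic.
For a fixed S, the K_5 on S has C(5, 2) = 10 edges. P[all 10 edges red] = (1/2)^10, and likewise for blue, so P[monochromatic] = 2·(1/2)^10 = 2^{1 − 10} = 1/512.
By linearity of expectation: E[X] = C(23, 5) · 2^{1 − 10} = 33649 · 1/512 = 33649/512.
Numerically: E[X] ≈ 65.720703.

E[X] = C(23,5)·2^(1−C(5,2)) = 33649/512 ≈ 65.720703.


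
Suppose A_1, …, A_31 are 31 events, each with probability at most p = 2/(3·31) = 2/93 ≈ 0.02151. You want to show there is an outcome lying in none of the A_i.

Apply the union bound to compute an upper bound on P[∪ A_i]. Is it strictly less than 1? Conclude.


Union bound: P[∪_{i=1}^{31} A_i] ≤ Σ_i P[A_i] ≤ 31·p = 31·(2/93) = 2/3.
Numerically: 2/3 ≈ 0.66667.
Is 2/3 < 1? YES.
Since P[∪ A_i] ≤ 2/3 < 1, the complement has P[∩ A_i^c] ≥ 1 − 2/3 = 1/3 > 0, so some outcome avoids every A_i.

31·p = 2/3 ≈ 0.66667; existence CERTIFIED by the union bound.


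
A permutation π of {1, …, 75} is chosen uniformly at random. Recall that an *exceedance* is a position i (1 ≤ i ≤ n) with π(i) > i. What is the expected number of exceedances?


Write X = Σ_{i=1}^{75} X_i, where X_i = 1_{π(i) > i}.
For each fixed i, π(i) is uniform over {1, …, 75} (marginal of a uniform permutation), so P[π(i) > i] = (n − i)/n. Summing: Σ_{i=1}^{75} (n − i)/n = (0 + 1 + … + 74)/75 = 75(75 − 1)/(2·75) = (75 − 1)/2.
Hence E[X] = Σ_{i=1}^{75} (75 − i)/75 = 37 ≈ 37.000.

E[X] = 37 = 37.000.


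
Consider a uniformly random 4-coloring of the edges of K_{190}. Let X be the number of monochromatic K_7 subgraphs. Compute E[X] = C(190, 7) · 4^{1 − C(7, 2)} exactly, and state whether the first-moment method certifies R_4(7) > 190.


E[X] = C(190, 7) · 4^{1 − 21} = 1585940245560 · 4^{−20} = 1585940245560/1099511627776.
As a reduced fraction: E[X] = 198242530695/137438953472 ≈ 1.442404.
Is E[X] < 1? NO.
Since E[X] ≥ 1, the first-moment bound is inconclusive at n = 190; it does NOT by itself certify R_4(7) > 190.

E[X] = 198242530695/137438953472 ≈ 1.442404; E[X] ≥ 1; first-moment method inconclusive here.


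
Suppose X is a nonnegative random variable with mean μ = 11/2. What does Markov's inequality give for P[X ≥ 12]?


μ = E[X] = 11/2, a = 12.
Markov: P[X ≥ 12] ≤ μ/a = (11/2)/12 = 11/24.
Numerically: ≈ 0.458333.
(Since a = 12 > μ = 5.500000, the bound 11/24 is < 1 and informative.)

P[X ≥ 12] ≤ 11/24 ≈ 0.458333.


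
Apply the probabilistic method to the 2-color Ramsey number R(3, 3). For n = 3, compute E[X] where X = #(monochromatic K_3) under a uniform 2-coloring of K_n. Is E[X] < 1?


E[X] = C(3, 3) · 2^{1 − 3} = 1 · 2^{−2} = 1/4.
As a reduced fraction: E[X] = 1/4 ≈ 0.250000.
Is E[X] < 1? YES.
Since E[X] < 1, there exists a 2-coloring of K_{3} with no monochromatic K_3; hence R(3, 3) > 3.

E[X] = 1/4 ≈ 0.250000; E[X] < 1, so R(3, 3) > 3.


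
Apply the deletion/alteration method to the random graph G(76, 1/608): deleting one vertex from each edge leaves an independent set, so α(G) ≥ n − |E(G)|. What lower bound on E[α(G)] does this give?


E[|E(G)|] = C(76, 2)·p = 2850 · (1/608) = 75/16.
E[α(G)] ≥ n − E[|E(G)|] = 76 − 75/16 = 1141/16.
Numerically: ≈ 71.312.
(This is only a lower bound; the true E[α(G)] may be larger.)

E[α(G)] ≥ 1141/16 ≈ 71.312.


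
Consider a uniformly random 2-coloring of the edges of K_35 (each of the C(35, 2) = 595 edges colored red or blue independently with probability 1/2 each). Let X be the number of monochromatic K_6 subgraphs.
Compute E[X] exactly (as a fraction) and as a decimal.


Let X = Σ_S X_S over the C(35, 6) = 1623160 subsets S of size 6, where X_S = 1 if the K_6 on S is monochromatic.
For a fixed S, the K_6 on S has C(6, 2) = 15 edges. P[all 15 edges red] = (1/2)^15, and likewise for blue, so P[monochromatic] = 2·(1/2)^15 = 2^{1 − 15} = 1/16384.
By linearity of expectation: E[X] = C(35, 6) · 2^{1 − 15} = 1623160 · 1/16384 = 202895/2048.
Numerically: E[X] ≈ 99.0698.

E[X] = C(35,6)·2^(1−C(6,2)) = 202895/2048 ≈ 99.0698.


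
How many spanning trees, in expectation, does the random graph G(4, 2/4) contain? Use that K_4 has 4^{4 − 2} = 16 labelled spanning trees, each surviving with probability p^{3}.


K_4 has 4^{4 − 2} = 16 labelled spanning trees.
For each such spanning tree H, let X_H = 1 if all 3 edges of H are present in G. Then P[X_H = 1] = p^{3} = (1/2)^{3} = 1/8.
By linearity of expectation: E[X] = Σ_H E[X_H] = 16 · p^{3} = 16 · 1/8 = 2.
Numerically: E[X] ≈ 2.

E[X] = 16 · (1/2)^{3} = 2 ≈ 2.


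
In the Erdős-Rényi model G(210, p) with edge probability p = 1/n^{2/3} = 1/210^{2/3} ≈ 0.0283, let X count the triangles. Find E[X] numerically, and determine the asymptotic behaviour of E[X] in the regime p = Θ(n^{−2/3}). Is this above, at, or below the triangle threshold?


Number of potential triangles: C(210, 3) = 1521520.
Each occurs with probability p³ ≈ (0.0283)³ ≈ 2.267574e-05.
By linearity: E[X] = C(210, 3)·p³ ≈ 1521520 · 2.267574e-05 ≈ 34.5016.
Since α = 2/3 < 1, p = c/n^{2/3} ≫ 1/n is above the triangle threshold p ~ 1/n. Asymptotically E[X] ~ (c³/6)·n^{3(1−α)} = (1³/6)·n^{1} → ∞; triangles are abundant w.h.p.

E[X] ≈ 34.5016; in regime p = Θ(1/n^{2/3}) E[X] diverges (above the triangle threshold p ~ 1/n).


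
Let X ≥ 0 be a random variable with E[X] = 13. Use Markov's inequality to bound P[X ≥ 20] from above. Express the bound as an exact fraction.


μ = E[X] = 13, a = 20.
Markov: P[X ≥ 20] ≤ μ/a = (13)/20 = 13/20.
Numerically: ≈ 0.650.
(Since a = 20 > μ = 13.000, the bound 13/20 is < 1 and informative.)

P[X ≥ 20] ≤ 13/20 ≈ 0.650.


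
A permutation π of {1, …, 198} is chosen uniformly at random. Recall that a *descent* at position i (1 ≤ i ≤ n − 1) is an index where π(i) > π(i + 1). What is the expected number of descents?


Write X = Σ X_I over i = 1, …, 197, with X_I the indicator of one descent.
There are 197 indicators.
For each fixed i, the pair (π(i), π(i+1)) is a uniformly random ordered pair of distinct values from {1, …, 198}; by symmetry P[π(i) > π(i+1)] = 1/2.
By linearity: E[X] = 197 · (1/2) = (198 − 1) · (1/2) = 197/2 ≈ 98.5000.

E[X] = 197/2 = 98.5000.


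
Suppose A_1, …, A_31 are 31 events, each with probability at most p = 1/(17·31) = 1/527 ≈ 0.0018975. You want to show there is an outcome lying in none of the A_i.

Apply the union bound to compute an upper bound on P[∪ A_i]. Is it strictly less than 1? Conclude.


Union bound: P[∪_{i=1}^{31} A_i] ≤ Σ_i P[A_i] ≤ 31·p = 31·(1/527) = 1/17.
Numerically: 1/17 ≈ 0.0588235.
Is 1/17 < 1? YES.
Since P[∪ A_i] ≤ 1/17 < 1, the complement has P[∩ A_i^c] ≥ 1 − 1/17 = 16/17 > 0, so some outcome avoids every A_i.

31·p = 1/17 ≈ 0.0588235; existence CERTIFIED by the union bound.


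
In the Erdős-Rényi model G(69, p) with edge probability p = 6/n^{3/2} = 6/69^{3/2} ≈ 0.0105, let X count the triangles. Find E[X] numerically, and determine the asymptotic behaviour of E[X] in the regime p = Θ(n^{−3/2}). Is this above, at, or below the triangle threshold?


Number of potential triangles: C(69, 3) = 52394.
Each occurs with probability p³ ≈ (0.0105)³ ≈ 1.14718e-06.
By linearity: E[X] = C(69, 3)·p³ ≈ 52394 · 1.14718e-06 ≈ 0.060.
Since α = 3/2 > 1, p = c/n^{3/2} = o(1/n) is below the triangle threshold p ~ 1/n. Asymptotically E[X] ~ (c³/6)·n^{3(1−α)} = (6³/6)·n^{-1.5} → 0, so by Markov's inequality G has no triangles w.h.p.

E[X] ≈ 0.060; in regime p = Θ(1/n^{3/2}) E[X] tends to 0 (below the triangle threshold p ~ 1/n).


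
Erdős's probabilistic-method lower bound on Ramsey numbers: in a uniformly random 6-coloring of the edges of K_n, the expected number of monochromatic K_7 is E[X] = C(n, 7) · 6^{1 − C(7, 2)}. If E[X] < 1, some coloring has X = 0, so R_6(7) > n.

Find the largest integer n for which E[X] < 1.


We need C(n, 7) · 6^{1 − 21} < 1, i.e. C(n, 7) < 6^{21 − 1} = 3656158440062976.
Check values of n near the boundary:
  n = 565: C(565, 7) = 3513212521235560; 3513212521235560 < 3656158440062976? YES
  n = 566: C(566, 7) = 3557206237959440; 3557206237959440 < 3656158440062976? YES
  n = 567: C(567, 7) = 3601671315933933; 3601671315933933 < 3656158440062976? YES
  n = 568: C(568, 7) = 3646611956239704; 3646611956239704 < 3656158440062976? YES
  n = 569: C(569, 7) = 3692032389858348; 3692032389858348 < 3656158440062976? NO
The largest n with C(n, 7) < 3656158440062976 is n = 568 (where E[X] = 16882462760369/16926659444736 ≈ 0.997389). Hence R_6(7) > 568, i.e. R_6(7) ≥ 569.

Largest n = 568; hence R_6(7) > 568.


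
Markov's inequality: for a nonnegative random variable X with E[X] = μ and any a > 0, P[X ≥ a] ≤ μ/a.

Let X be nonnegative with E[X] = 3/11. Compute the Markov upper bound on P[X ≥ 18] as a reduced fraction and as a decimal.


μ = E[X] = 3/11, a = 18.
Markov: P[X ≥ 18] ≤ μ/a = (3/11)/18 = 1/66.
Numerically: ≈ 0.01515.
(Since a = 18 > μ = 0.27273, the bound 1/66 is < 1 and informative.)

P[X ≥ 18] ≤ 1/66 ≈ 0.01515.


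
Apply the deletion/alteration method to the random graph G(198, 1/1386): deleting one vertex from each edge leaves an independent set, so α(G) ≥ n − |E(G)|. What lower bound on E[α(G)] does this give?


E[|E(G)|] = C(198, 2)·p = 19503 · (1/1386) = 197/14.
E[α(G)] ≥ n − E[|E(G)|] = 198 − 197/14 = 2575/14.
Numerically: ≈ 183.9286.
(This is only a lower bound; the true E[α(G)] may be larger.)

E[α(G)] ≥ 2575/14 ≈ 183.9286.


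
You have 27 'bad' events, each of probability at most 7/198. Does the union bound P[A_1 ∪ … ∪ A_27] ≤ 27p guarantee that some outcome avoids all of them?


Union bound: P[∪_{i=1}^{27} A_i] ≤ Σ_i P[A_i] ≤ 27·p = 27·(7/198) = 21/22.
Numerically: 21/22 ≈ 0.954545.
Is 21/22 < 1? YES.
Since P[∪ A_i] ≤ 21/22 < 1, the complement has P[∩ A_i^c] ≥ 1 − 21/22 = 1/22 > 0, so some outcome avoids every A_i.

27·p = 21/22 ≈ 0.954545; existence CERTIFIED by the union bound.


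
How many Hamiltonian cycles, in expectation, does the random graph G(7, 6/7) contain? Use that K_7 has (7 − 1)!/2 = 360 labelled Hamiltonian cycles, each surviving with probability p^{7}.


K_7 has (7 − 1)!/2 = 360 labelled Hamiltonian cycles.
For each such Hamiltonian cycle H, let X_H = 1 if all 7 edges of H are present in G. Then P[X_H = 1] = p^{7} = (6/7)^{7} = 279936/823543.
Summing the indicators: E[X] = Σ_H E[X_H] = 360 · p^{7} = 360 · 279936/823543 = 100776960/823543.
Numerically: E[X] ≈ 122.37.

E[X] = 360 · (6/7)^{7} = 100776960/823543 ≈ 122.37.


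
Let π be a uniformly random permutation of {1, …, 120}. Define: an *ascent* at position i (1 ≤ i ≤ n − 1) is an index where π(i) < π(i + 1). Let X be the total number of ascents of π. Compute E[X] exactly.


Write X = Σ X_I over i = 1, …, 119, with X_I the indicator of one ascent.
There are 119 indicators.
For each fixed i, the pair (π(i), π(i+1)) is a uniformly random ordered pair of distinct values from {1, …, 120}; by symmetry P[π(i) < π(i+1)] = 1/2.
By linearity: E[X] = 119 · (1/2) = (120 − 1) · (1/2) = 119/2 ≈ 59.5000.

E[X] = 119/2 = 59.5000.


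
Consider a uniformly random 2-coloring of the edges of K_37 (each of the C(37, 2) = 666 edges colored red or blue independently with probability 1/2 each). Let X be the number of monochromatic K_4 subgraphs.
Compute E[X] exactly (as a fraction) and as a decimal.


Let X = Σ_S X_S over the C(37, 4) = 66045 subsets S of size 4, where X_S = 1 if the K_4 on S is monochromatic.
For a fixed S, the K_4 on S has C(4, 2) = 6 edges. P[all 6 edges red] = (1/2)^6, and likewise for blue, so P[monochromatic] = 2·(1/2)^6 = 2^{1 − 6} = 1/32.
By linearity: E[X] = C(37, 4) · 2^{1 − 6} = 66045 · 1/32 = 66045/32.
Numerically: E[X] ≈ 2063.906.

E[X] = C(37,4)·2^(1−C(4,2)) = 66045/32 ≈ 2063.906.


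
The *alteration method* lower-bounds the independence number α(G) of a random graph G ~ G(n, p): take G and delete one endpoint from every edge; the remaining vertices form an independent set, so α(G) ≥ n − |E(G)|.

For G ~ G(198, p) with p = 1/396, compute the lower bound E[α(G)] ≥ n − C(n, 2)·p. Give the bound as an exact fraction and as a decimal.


E[|E(G)|] = C(198, 2)·p = 19503 · (1/396) = 197/4.
E[α(G)] ≥ n − E[|E(G)|] = 198 − 197/4 = 595/4.
Numerically: ≈ 148.750.
(This is only a lower bound; the true E[α(G)] may be larger.)

E[α(G)] ≥ 595/4 ≈ 148.750.


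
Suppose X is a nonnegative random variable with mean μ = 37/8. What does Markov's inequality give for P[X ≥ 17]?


μ = E[X] = 37/8, a = 17.
Markov: P[X ≥ 17] ≤ μ/a = (37/8)/17 = 37/136.
Numerically: ≈ 0.27206.
(Since a = 17 > μ = 4.62500, the bound 37/136 is < 1 and informative.)

P[X ≥ 17] ≤ 37/136 ≈ 0.27206.


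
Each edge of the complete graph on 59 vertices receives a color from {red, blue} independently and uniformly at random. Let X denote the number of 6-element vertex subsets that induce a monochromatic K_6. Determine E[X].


Let X = Σ_S X_S over the C(59, 6) = 45057474 subsets S of size 6, where X_S = 1 if the K_6 on S is monochromatic.
For a fixed S, the K_6 on S has C(6, 2) = 15 edges. P[all 15 edges red] = (1/2)^15, and likewise for blue, so P[monochromatic] = 2·(1/2)^15 = 2^{1 − 15} = 1/16384.
By linearity: E[X] = C(59, 6) · 2^{1 − 15} = 45057474 · 1/16384 = 22528737/8192.
Numerically: E[X] ≈ 2750.08997.

E[X] = C(59,6)·2^(1−C(6,2)) = 22528737/8192 ≈ 2750.08997.


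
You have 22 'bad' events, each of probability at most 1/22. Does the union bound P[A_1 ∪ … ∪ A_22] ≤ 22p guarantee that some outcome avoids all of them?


Union bound: P[∪_{i=1}^{22} A_i] ≤ Σ_i P[A_i] ≤ 22·p = 22·(1/22) = 1.
Numerically: 1 ≈ 1.000000.
Is 1 < 1? NO.
Since the bound 1 is ≥ 1, the union bound is uninformative here; it does NOT by itself certify existence.

22·p = 1 ≈ 1.000000; existence NOT certified by the union bound.


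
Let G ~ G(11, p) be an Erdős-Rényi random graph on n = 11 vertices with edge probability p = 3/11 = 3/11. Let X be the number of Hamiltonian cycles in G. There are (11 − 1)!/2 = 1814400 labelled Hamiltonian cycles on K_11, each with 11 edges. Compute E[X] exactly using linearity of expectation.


K_11 has (11 − 1)!/2 = 1814400 labelled Hamiltonian cycles.
For each such Hamiltonian cycle H, let X_H = 1 if all 11 edges of H are present in G. Then P[X_H = 1] = p^{11} = (3/11)^{11} = 177147/285311670611.
By linearity: E[X] = Σ_H E[X_H] = 1814400 · p^{11} = 1814400 · 177147/285311670611 = 321415516800/285311670611.
Numerically: E[X] ≈ 1.12654.

E[X] = 1814400 · (3/11)^{11} = 321415516800/285311670611 ≈ 1.12654.


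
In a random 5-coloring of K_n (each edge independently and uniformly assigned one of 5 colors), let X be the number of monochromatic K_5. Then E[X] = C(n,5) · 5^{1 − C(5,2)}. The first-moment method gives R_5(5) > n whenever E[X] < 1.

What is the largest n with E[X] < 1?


We need C(n, 5) · 5^{1 − 10} < 1, i.e. C(n, 5) < 5^{10 − 1} = 1953125.
Check values of n near the boundary:
  n = 43: C(43, 5) = 962598; 962598 < 1953125? YES
  n = 44: C(44, 5) = 1086008; 1086008 < 1953125? YES
  n = 45: C(45, 5) = 1221759; 1221759 < 1953125? YES
  n = 46: C(46, 5) = 1370754; 1370754 < 1953125? YES
  n = 47: C(47, 5) = 1533939; 1533939 < 1953125? YES
  n = 48: C(48, 5) = 1712304; 1712304 < 1953125? YES
  n = 49: C(49, 5) = 1906884; 1906884 < 1953125? YES
  n = 50: C(50, 5) = 2118760; 2118760 < 1953125? NO
The largest n with C(n, 5) < 1953125 is n = 49 (where E[X] = 1906884/1953125 ≈ 0.976). Hence R_5(5) > 49, i.e. R_5(5) ≥ 50.

Largest n = 49; hence R_5(5) > 49.


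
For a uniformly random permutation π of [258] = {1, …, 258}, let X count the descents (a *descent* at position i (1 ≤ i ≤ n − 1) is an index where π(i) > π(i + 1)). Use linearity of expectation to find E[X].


Write X = Σ X_I over i = 1, …, 257, with X_I the indicator of one descent.
There are 257 indicators.
For each fixed i, the pair (π(i), π(i+1)) is a uniformly random ordered pair of distinct values from {1, …, 258}; by symmetry P[π(i) > π(i+1)] = 1/2.
By linearity: E[X] = 257 · (1/2) = (258 − 1) · (1/2) = 257/2 ≈ 128.500.

E[X] = 257/2 = 128.500.


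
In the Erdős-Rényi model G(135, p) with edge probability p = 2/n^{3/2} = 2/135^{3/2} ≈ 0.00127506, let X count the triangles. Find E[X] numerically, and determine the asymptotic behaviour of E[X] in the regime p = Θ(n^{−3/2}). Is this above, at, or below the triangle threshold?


Number of potential triangles: C(135, 3) = 400995.
Each occurs with probability p³ ≈ (0.00127506)³ ≈ 2.07294619e-09.
By linearity: E[X] = C(135, 3)·p³ ≈ 400995 · 2.07294619e-09 ≈ 0.000831.
Since α = 3/2 > 1, p = c/n^{3/2} = o(1/n) is below the triangle threshold p ~ 1/n. Asymptotically E[X] ~ (c³/6)·n^{3(1−α)} = (2³/6)·n^{-1.5} → 0, so by Markov's inequality G has no triangles w.h.p.

E[X] ≈ 0.000831; in regime p = Θ(1/n^{3/2}) E[X] tends to 0 (below the triangle threshold p ~ 1/n).


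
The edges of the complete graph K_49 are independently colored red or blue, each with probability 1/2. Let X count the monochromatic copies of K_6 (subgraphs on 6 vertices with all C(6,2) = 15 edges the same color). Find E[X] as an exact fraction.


Let X = Σ_S X_S over the C(49, 6) = 13983816 subsets S of size 6, where X_S = 1 if the K_6 on S is monochromatic.
For a fixed S, the K_6 on S has C(6, 2) = 15 edges. P[all 15 edges red] = (1/2)^15, and likewise for blue, so P[monochromatic] = 2·(1/2)^15 = 2^{1 − 15} = 1/16384.
By linearity: E[X] = C(49, 6) · 2^{1 − 15} = 13983816 · 1/16384 = 1747977/2048.
Numerically: E[X] ≈ 853.5044.

E[X] = C(49,6)·2^(1−C(6,2)) = 1747977/2048 ≈ 853.5044.


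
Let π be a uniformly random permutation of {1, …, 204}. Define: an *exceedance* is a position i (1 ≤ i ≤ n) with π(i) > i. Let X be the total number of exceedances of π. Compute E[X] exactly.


Write X = Σ_{i=1}^{204} X_i, where X_i = 1_{π(i) > i}.
For each fixed i, π(i) is uniform over {1, …, 204} (marginal of a uniform permutation), so P[π(i) > i] = (n − i)/n. Summing: Σ_{i=1}^{204} (n − i)/n = (0 + 1 + … + 203)/204 = 204(204 − 1)/(2·204) = (204 − 1)/2.
Hence E[X] = Σ_{i=1}^{204} (204 − i)/204 = 203/2 ≈ 101.500000.

E[X] = 203/2 = 101.500000.


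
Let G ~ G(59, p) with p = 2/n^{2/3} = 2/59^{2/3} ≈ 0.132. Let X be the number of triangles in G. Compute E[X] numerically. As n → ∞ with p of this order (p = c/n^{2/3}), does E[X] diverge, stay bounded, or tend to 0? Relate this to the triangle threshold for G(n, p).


Number of potential triangles: C(59, 3) = 32509.
Each occurs with probability p³ ≈ (0.132)³ ≈ 2.298190e-03.
By linearity: E[X] = C(59, 3)·p³ ≈ 32509 · 2.298190e-03 ≈ 74.7119.
Since α = 2/3 < 1, p = c/n^{2/3} ≫ 1/n is above the triangle threshold p ~ 1/n. Asymptotically E[X] ~ (c³/6)·n^{3(1−α)} = (2³/6)·n^{1} → ∞; triangles are abundant w.h.p.

E[X] ≈ 74.7119; in regime p = Θ(1/n^{2/3}) E[X] diverges (above the triangle threshold p ~ 1/n).


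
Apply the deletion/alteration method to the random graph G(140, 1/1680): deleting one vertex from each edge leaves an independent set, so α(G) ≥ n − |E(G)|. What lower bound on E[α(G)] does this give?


E[|E(G)|] = C(140, 2)·p = 9730 · (1/1680) = 139/24.
E[α(G)] ≥ n − E[|E(G)|] = 140 − 139/24 = 3221/24.
Numerically: ≈ 134.208333.
(This is only a lower bound; the true E[α(G)] may be larger.)

E[α(G)] ≥ 3221/24 ≈ 134.208333.


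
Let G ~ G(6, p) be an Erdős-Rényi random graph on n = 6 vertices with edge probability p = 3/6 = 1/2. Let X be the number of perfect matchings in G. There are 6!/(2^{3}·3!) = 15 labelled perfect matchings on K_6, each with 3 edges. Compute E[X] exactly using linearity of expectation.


K_6 has 6!/(2^{3}·3!) = 15 labelled perfect matchings.
For each such perfect matching H, let X_H = 1 if all 3 edges of H are present in G. Then P[X_H = 1] = p^{3} = (1/2)^{3} = 1/8.
By linearity of expectation: E[X] = Σ_H E[X_H] = 15 · p^{3} = 15 · 1/8 = 15/8.
Numerically: E[X] ≈ 1.875.

E[X] = 15 · (1/2)^{3} = 15/8 ≈ 1.875.


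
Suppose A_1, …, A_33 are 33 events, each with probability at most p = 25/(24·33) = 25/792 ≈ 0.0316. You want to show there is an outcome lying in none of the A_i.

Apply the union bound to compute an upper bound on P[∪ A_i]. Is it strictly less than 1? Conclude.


Union bound: P[∪_{i=1}^{33} A_i] ≤ Σ_i P[A_i] ≤ 33·p = 33·(25/792) = 25/24.
Numerically: 25/24 ≈ 1.0417.
Is 25/24 < 1? NO.
Since the bound 25/24 is ≥ 1, the union bound is uninformative here; it does NOT by itself certify existence.

33·p = 25/24 ≈ 1.0417; existence NOT certified by the union bound.


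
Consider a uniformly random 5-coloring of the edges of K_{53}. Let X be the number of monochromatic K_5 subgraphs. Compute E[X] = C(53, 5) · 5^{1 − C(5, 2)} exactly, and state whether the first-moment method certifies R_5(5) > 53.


E[X] = C(53, 5) · 5^{1 − 10} = 2869685 · 5^{−9} = 2869685/1953125.
As a reduced fraction: E[X] = 573937/390625 ≈ 1.469279.
Is E[X] < 1? NO.
Since E[X] ≥ 1, the first-moment bound is inconclusive at n = 53; it does NOT by itself certify R_5(5) > 53.

E[X] = 573937/390625 ≈ 1.469279; E[X] ≥ 1; first-moment method inconclusive here.


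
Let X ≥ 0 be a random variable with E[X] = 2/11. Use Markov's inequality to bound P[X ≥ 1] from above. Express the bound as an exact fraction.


μ = E[X] = 2/11, a = 1.
Markov: P[X ≥ 1] ≤ μ/a = (2/11)/1 = 2/11.
Numerically: ≈ 0.181818.
(Since a = 1 > μ = 0.181818, the bound 2/11 is < 1 and informative.)

P[X ≥ 1] ≤ 2/11 ≈ 0.181818.


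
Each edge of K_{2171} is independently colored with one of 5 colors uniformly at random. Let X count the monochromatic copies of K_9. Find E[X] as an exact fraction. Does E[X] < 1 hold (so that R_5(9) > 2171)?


E[X] = C(2171, 9) · 5^{1 − 36} = 2903784578674959601827205 · 5^{−35} = 2903784578674959601827205/2910383045673370361328125.
As a reduced fraction: E[X] = 580756915734991920365441/582076609134674072265625 ≈ 0.9977328.
Is E[X] < 1? YES.
Since E[X] < 1, there exists a 5-coloring of K_{2171} with no monochromatic K_9; hence R_5(9) > 2171.

E[X] = 580756915734991920365441/582076609134674072265625 ≈ 0.9977328; E[X] < 1, so R_5(9) > 2171.


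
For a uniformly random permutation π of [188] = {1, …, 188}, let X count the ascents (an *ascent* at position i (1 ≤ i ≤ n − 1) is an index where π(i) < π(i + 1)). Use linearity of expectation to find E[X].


Write X = Σ X_I over i = 1, …, 187, with X_I the indicator of one ascent.
There are 187 indicators.
For each fixed i, the pair (π(i), π(i+1)) is a uniformly random ordered pair of distinct values from {1, …, 188}; by symmetry P[π(i) < π(i+1)] = 1/2.
By linearity: E[X] = 187 · (1/2) = (188 − 1) · (1/2) = 187/2 ≈ 93.500000.

E[X] = 187/2 = 93.500000.


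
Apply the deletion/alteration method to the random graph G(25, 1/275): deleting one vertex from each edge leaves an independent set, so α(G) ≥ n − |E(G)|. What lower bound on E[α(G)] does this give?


E[|E(G)|] = C(25, 2)·p = 300 · (1/275) = 12/11.
E[α(G)] ≥ n − E[|E(G)|] = 25 − 12/11 = 263/11.
Numerically: ≈ 23.9091.
(This is only a lower bound; the true E[α(G)] may be larger.)

E[α(G)] ≥ 263/11 ≈ 23.9091.


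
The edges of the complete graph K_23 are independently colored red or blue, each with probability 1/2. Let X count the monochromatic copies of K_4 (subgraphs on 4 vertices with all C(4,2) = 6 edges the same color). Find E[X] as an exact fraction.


Let X = Σ_S X_S over the C(23, 4) = 8855 subsets S of size 4, where X_S = 1 if the K_4 on S is monochromatic.
For a fixed S, the K_4 on S has C(4, 2) = 6 edges. P[all 6 edges red] = (1/2)^6, and likewise for blue, so P[monochromatic] = 2·(1/2)^6 = 2^{1 − 6} = 1/32.
Summing: E[X] = C(23, 4) · 2^{1 − 6} = 8855 · 1/32 = 8855/32.
Numerically: E[X] ≈ 276.7188.

E[X] = C(23,4)·2^(1−C(4,2)) = 8855/32 ≈ 276.7188.


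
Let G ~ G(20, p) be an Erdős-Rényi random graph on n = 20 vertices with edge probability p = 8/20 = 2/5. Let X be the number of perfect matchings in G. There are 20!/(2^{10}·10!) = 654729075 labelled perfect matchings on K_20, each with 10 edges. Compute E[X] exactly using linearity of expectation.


K_20 has 20!/(2^{10}·10!) = 654729075 labelled perfect matchings.
For each such perfect matching H, let X_H = 1 if all 10 edges of H are present in G. Then P[X_H = 1] = p^{10} = (2/5)^{10} = 1024/9765625.
By linearity: E[X] = Σ_H E[X_H] = 654729075 · p^{10} = 654729075 · 1024/9765625 = 26817702912/390625.
Numerically: E[X] ≈ 6.87e+04.

E[X] = 654729075 · (2/5)^{10} = 26817702912/390625 ≈ 6.87e+04.


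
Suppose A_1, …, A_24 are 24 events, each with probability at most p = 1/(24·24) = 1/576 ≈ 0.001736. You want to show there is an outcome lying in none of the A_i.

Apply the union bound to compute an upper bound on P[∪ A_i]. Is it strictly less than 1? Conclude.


Union bound: P[∪_{i=1}^{24} A_i] ≤ Σ_i P[A_i] ≤ 24·p = 24·(1/576) = 1/24.
Numerically: 1/24 ≈ 0.041667.
Is 1/24 < 1? YES.
Since P[∪ A_i] ≤ 1/24 < 1, the complement has P[∩ A_i^c] ≥ 1 − 1/24 = 23/24 > 0, so some outcome avoids every A_i.

24·p = 1/24 ≈ 0.041667; existence CERTIFIED by the union bound.
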